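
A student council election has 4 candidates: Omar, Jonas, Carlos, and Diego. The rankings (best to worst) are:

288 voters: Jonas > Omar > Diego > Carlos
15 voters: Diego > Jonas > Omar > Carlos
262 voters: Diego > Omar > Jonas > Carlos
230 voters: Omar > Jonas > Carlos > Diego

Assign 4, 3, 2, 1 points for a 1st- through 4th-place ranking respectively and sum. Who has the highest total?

Omar: 288·3 + 15·2 + 262·3 + 230·4 = 2600
Jonas: 288·4 + 15·3 + 262·2 + 230·3 = 2411
Carlos: 288·1 + 15·1 + 262·1 + 230·2 = 1025
Diego: 288·2 + 15·4 + 262·4 + 230·1 = 1914
Omar has the highest Borda score (2600).

Omar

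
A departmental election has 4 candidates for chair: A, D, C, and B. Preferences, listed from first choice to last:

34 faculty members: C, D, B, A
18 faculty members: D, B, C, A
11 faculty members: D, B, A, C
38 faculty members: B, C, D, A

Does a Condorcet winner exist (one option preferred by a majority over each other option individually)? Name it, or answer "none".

none

Checking pairwise contests:
D beats A 101–0.
C beats D 72–29.
B beats C 67–34.
D beats B 63–38.
Every option loses at least one head-to-head, so there is no Condorcet winner.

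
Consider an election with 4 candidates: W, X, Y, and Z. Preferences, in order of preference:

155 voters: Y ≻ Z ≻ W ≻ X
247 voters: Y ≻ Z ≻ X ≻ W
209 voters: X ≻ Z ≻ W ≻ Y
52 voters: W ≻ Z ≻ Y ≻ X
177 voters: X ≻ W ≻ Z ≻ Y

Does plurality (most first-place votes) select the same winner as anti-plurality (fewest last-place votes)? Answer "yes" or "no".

Plurality — first-place votes: W 52, X 386, Y 402, Z 0. Winner: Y.
Anti-plurality — last-place votes: W 247, X 207, Y 386, Z 0. Winner: Z.
The two methods disagree.

no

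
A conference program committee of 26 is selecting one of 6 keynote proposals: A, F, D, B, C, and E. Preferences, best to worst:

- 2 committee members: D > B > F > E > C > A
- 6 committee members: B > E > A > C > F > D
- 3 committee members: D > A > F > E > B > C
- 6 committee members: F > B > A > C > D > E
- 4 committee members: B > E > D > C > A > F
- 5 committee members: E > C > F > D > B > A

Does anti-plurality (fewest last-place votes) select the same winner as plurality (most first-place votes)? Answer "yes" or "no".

Anti-plurality — last-place votes: A 7, F 4, D 6, B 0, C 3, E 6. Winner: B.
Plurality — first-place votes: A 0, F 6, D 5, B 10, C 0, E 5. Winner: B.
The two methods agree.

yes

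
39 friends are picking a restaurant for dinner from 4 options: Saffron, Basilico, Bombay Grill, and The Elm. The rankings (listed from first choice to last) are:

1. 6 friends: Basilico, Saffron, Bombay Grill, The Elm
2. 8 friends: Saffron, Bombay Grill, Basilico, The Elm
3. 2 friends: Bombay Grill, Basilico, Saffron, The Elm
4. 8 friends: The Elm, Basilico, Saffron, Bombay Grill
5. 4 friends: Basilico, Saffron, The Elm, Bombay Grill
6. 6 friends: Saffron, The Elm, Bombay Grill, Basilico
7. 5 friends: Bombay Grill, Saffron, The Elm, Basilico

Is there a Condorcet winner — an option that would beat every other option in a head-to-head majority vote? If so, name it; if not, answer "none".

Checking pairwise contests:
Basilico beats Saffron 20–19.
Bombay Grill beats Basilico 21–18.
Saffron beats Bombay Grill 32–7.
Saffron beats The Elm 31–8.
Every option loses at least one head-to-head, so there is no Condorcet winner.

none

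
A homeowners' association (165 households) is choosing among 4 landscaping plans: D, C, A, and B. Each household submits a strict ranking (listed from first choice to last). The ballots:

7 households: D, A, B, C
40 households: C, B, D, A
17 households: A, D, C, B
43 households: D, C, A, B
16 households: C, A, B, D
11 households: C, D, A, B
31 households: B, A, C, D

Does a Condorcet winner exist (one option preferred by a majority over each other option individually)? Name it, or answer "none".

C vs D: 98–67 for C.
C vs A: 110–55 for C.
C vs B: 127–38 for C.
C beats every other option head-to-head.

C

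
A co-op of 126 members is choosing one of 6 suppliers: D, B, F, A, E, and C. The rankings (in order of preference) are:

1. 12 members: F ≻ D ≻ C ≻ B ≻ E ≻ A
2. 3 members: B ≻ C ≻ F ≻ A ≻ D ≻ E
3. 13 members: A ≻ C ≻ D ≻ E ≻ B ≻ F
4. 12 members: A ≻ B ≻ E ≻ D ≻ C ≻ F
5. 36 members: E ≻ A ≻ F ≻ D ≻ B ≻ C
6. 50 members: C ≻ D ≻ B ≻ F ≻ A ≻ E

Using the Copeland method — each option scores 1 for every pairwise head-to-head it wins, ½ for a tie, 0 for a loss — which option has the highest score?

C

D: beats B, F, and E; loses to A and C → score 3.
B: beats F, A, and E; loses to D and C → score 3.
F: beats A and E; loses to D, B, and C → score 2.
A: beats D and E; loses to B, F, and C → score 2.
E: loses to D, B, F, A, and C → score 0.
C: beats D, B, F, A, and E → score 5.
C has the best pairwise record.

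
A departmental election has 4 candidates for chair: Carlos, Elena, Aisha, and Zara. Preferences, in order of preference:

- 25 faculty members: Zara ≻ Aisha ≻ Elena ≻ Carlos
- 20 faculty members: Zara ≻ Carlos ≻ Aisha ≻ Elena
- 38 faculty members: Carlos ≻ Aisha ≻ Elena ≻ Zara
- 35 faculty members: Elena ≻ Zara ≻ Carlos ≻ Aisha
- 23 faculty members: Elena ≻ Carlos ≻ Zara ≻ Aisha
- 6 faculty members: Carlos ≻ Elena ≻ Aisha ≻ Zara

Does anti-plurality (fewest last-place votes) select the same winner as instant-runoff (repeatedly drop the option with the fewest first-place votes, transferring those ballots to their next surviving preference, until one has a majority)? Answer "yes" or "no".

Anti-plurality — last-place votes: Carlos 25, Elena 20, Aisha 58, Zara 44. Winner: Elena.
Instant-runoff — R1 Carlos 44, Elena 58, Aisha 0, Zara 45 (Aisha out); R2 Carlos 44, Elena 58, Zara 45 (Carlos out); R3 Elena 102, Zara 45 (Elena winner). Winner: Elena.
The two methods agree.

yes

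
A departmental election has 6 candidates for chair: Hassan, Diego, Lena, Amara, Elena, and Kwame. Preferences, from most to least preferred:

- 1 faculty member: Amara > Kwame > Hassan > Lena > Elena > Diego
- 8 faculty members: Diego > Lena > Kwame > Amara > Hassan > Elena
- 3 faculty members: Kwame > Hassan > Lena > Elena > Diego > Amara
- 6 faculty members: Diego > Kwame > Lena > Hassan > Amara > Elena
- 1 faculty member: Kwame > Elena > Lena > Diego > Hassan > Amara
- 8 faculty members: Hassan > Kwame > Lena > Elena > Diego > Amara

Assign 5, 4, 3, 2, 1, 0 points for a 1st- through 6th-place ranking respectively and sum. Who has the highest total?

Hassan: 1·3 + 8·1 + 3·4 + 6·2 + 1·1 + 8·5 = 76
Diego: 1·0 + 8·5 + 3·1 + 6·5 + 1·2 + 8·1 = 83
Lena: 1·2 + 8·4 + 3·3 + 6·3 + 1·3 + 8·3 = 88
Amara: 1·5 + 8·2 + 3·0 + 6·1 + 1·0 + 8·0 = 27
Elena: 1·1 + 8·0 + 3·2 + 6·0 + 1·4 + 8·2 = 27
Kwame: 1·4 + 8·3 + 3·5 + 6·4 + 1·5 + 8·4 = 104
Kwame has the highest Borda score (104).

Kwame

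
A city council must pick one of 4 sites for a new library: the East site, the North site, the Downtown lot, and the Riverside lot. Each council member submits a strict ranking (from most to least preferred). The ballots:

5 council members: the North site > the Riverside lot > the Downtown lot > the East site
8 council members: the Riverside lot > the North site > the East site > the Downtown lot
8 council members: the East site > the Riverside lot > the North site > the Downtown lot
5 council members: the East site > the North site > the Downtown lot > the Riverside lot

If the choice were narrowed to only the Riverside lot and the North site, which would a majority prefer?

Voters preferring the Riverside lot to the North site: 16; preferring the North site to the Riverside lot: 10.
the Riverside lot wins the head-to-head.

the Riverside lot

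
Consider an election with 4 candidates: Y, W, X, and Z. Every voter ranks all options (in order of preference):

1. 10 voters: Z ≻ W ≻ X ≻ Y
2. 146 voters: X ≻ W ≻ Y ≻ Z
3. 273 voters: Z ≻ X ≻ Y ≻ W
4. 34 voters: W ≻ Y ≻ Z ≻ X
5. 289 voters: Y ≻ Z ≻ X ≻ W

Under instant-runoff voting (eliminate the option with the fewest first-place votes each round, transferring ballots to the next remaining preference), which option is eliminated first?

W

Round 1: Y 289, W 34, X 146, Z 283. Eliminate W.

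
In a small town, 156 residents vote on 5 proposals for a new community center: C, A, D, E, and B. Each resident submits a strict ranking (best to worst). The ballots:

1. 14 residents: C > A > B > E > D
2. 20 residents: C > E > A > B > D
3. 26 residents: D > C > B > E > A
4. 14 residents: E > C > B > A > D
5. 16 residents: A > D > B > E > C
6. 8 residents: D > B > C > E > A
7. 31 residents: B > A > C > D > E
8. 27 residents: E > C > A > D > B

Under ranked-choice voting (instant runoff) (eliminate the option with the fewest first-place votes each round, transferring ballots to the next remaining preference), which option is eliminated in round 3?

Round 1: C 34, A 16, D 34, E 41, B 31. Eliminate A.
Round 2: C 34, D 50, E 41, B 31. Eliminate B.
Round 3: C 65, D 50, E 41. Eliminate E.

E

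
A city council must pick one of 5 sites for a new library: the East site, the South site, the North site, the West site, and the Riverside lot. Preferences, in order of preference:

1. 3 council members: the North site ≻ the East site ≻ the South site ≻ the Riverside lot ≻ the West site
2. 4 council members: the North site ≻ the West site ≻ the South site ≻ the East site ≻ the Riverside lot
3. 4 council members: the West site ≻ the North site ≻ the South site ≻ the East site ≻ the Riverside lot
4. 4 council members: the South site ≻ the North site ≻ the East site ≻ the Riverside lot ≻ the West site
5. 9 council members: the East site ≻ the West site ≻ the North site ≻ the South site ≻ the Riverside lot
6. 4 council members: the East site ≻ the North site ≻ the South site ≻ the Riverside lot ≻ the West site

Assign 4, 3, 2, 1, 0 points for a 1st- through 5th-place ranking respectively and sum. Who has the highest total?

the North site

the East site: 3·3 + 4·1 + 4·1 + 4·2 + 9·4 + 4·4 = 77
the South site: 3·2 + 4·2 + 4·2 + 4·4 + 9·1 + 4·2 = 55
the North site: 3·4 + 4·4 + 4·3 + 4·3 + 9·2 + 4·3 = 82
the West site: 3·0 + 4·3 + 4·4 + 4·0 + 9·3 + 4·0 = 55
the Riverside lot: 3·1 + 4·0 + 4·0 + 4·1 + 9·0 + 4·1 = 11
the North site has the highest Borda score (82).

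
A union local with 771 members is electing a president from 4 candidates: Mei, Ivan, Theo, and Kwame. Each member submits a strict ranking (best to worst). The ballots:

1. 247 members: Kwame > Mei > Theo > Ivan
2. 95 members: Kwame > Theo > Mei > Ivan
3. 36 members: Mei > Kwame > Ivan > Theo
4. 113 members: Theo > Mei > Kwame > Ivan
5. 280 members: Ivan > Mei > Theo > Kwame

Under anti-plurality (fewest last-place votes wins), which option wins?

Mei

Last-place votes: Mei 0, Ivan 455, Theo 36, Kwame 280.
Mei is ranked last by the fewest voters, so Mei wins.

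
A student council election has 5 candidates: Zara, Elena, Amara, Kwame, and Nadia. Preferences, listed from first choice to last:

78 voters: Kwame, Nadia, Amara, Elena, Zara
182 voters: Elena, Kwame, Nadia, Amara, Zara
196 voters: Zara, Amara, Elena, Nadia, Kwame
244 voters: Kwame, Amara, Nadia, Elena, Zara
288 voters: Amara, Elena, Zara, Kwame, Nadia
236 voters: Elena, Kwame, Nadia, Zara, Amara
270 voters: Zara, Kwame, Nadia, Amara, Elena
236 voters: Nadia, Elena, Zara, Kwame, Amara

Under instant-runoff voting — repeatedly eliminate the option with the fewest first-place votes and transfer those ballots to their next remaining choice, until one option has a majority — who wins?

Elena

Round 1: Zara 466, Elena 418, Amara 288, Kwame 322, Nadia 236. Eliminate Nadia.
Round 2: Zara 466, Elena 654, Amara 288, Kwame 322. Eliminate Amara.
Round 3: Zara 466, Elena 942, Kwame 322. Elena has a majority.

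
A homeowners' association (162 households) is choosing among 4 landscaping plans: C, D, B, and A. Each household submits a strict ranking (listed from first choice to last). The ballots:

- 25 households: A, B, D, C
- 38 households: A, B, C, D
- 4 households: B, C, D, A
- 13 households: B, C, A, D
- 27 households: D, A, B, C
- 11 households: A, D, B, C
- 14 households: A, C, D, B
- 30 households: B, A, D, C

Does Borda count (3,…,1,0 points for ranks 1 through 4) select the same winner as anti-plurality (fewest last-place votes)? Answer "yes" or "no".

Borda — scores: C 100, D 176, B 305, A 391. Winner: A.
Anti-plurality — last-place votes: C 93, D 51, B 14, A 4. Winner: A.
The two methods agree.

yes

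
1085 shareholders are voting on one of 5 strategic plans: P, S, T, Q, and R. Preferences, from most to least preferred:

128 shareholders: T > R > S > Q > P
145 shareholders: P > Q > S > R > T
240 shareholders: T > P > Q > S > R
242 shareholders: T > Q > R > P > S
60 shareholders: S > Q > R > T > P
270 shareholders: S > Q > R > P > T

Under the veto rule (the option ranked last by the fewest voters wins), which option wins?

Last-place votes: P 188, S 242, T 415, Q 0, R 240.
Q is ranked last by the fewest voters, so Q wins.

Q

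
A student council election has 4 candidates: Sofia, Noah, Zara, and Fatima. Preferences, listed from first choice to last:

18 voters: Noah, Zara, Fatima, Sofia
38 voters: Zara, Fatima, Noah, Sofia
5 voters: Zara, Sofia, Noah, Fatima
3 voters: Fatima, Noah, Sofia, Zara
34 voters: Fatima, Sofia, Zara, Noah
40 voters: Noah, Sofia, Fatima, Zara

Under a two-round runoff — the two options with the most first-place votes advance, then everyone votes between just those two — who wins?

Round 1 first-place votes: Sofia 0, Noah 58, Zara 43, Fatima 37.
Noah and Zara advance.
Runoff: Noah is preferred to Zara by 61 voters; Zara by 77.
Zara wins the runoff.

Zara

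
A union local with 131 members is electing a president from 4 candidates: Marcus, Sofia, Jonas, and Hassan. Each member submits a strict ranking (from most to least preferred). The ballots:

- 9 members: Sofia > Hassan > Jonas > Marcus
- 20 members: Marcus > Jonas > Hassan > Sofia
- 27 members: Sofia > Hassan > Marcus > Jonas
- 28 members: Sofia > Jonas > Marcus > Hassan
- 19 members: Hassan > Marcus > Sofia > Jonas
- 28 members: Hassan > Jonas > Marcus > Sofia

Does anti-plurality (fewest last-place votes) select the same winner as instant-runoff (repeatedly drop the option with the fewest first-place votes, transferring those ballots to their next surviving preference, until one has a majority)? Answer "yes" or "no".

Anti-plurality — last-place votes: Marcus 9, Sofia 48, Jonas 46, Hassan 28. Winner: Marcus.
Instant-runoff — R1 Marcus 20, Sofia 64, Jonas 0, Hassan 47 (Jonas out); R2 Marcus 20, Sofia 64, Hassan 47 (Marcus out); R3 Sofia 64, Hassan 67 (Hassan winner). Winner: Hassan.
The two methods disagree.

no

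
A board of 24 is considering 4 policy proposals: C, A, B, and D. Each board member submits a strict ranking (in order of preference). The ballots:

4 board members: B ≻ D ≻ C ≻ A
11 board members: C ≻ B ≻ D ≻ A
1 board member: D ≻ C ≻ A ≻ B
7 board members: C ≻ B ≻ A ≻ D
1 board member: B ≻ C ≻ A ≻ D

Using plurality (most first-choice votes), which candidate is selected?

C

First-place votes: C 18, A 0, B 5, D 1.
C has the most first-place votes.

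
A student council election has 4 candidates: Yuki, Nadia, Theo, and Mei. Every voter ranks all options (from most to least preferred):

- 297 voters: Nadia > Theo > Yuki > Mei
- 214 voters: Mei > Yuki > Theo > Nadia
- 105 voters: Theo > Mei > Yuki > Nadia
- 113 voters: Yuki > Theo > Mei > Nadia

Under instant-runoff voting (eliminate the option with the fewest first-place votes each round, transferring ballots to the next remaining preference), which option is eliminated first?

Theo

Round 1: Yuki 113, Nadia 297, Theo 105, Mei 214. Eliminate Theo.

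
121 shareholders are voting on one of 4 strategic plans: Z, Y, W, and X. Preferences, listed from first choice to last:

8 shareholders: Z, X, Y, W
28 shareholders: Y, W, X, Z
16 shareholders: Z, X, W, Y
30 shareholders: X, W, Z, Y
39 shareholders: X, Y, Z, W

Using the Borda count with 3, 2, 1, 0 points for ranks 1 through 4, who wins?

X

Z: 8·3 + 28·0 + 16·3 + 30·1 + 39·1 = 141
Y: 8·1 + 28·3 + 16·0 + 30·0 + 39·2 = 170
W: 8·0 + 28·2 + 16·1 + 30·2 + 39·0 = 132
X: 8·2 + 28·1 + 16·2 + 30·3 + 39·3 = 283
X has the highest Borda score (283).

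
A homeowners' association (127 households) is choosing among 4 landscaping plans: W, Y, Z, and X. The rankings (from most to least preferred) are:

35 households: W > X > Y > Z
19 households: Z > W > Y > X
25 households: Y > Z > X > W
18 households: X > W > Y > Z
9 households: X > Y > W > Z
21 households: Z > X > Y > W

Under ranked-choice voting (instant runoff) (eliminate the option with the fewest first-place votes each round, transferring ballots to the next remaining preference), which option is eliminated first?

Y

Round 1: W 35, Y 25, Z 40, X 27. Eliminate Y.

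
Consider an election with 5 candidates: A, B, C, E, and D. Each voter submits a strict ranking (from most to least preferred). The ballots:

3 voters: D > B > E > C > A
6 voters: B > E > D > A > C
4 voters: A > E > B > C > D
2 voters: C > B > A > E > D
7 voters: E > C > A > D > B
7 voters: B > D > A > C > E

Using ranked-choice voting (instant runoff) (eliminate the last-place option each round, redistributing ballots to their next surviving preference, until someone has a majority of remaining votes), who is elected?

B

Round 1: A 4, B 13, C 2, E 7, D 3. Eliminate C.
Round 2: A 4, B 15, E 7, D 3. B has a majority.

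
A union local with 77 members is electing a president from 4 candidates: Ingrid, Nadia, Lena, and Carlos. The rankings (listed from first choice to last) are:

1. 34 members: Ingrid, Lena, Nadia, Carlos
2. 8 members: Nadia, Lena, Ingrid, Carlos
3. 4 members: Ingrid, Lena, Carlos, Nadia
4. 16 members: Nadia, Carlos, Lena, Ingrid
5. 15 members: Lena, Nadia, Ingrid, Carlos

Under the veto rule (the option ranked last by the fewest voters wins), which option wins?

Last-place votes: Ingrid 16, Nadia 4, Lena 0, Carlos 57.
Lena is ranked last by the fewest voters, so Lena wins.

Lena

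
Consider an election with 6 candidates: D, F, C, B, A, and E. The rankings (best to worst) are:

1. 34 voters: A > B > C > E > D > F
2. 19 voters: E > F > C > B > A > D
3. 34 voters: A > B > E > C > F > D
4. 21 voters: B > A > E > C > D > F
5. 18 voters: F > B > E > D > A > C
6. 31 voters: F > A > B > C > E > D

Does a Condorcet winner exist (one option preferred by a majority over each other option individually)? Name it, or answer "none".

A vs D: 139–18 for A.
A vs F: 89–68 for A.
A vs C: 138–19 for A.
A vs B: 99–58 for A.
A vs E: 120–37 for A.
A beats every other option head-to-head.

A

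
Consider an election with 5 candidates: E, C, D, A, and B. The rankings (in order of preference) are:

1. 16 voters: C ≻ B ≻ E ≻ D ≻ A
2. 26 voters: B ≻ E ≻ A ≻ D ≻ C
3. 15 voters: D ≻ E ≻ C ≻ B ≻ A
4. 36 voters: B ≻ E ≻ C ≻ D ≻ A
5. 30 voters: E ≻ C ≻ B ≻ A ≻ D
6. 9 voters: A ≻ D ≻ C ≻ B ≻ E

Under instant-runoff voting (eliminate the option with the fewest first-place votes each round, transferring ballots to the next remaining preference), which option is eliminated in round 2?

Round 1: E 30, C 16, D 15, A 9, B 62. Eliminate A.
Round 2: E 30, C 16, D 24, B 62. Eliminate C.

C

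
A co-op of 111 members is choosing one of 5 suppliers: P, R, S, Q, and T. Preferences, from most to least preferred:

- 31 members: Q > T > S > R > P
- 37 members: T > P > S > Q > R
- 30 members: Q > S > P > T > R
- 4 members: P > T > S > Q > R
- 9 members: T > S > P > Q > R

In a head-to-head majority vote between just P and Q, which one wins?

Q

Voters preferring P to Q: 50; preferring Q to P: 61.
Q wins the head-to-head.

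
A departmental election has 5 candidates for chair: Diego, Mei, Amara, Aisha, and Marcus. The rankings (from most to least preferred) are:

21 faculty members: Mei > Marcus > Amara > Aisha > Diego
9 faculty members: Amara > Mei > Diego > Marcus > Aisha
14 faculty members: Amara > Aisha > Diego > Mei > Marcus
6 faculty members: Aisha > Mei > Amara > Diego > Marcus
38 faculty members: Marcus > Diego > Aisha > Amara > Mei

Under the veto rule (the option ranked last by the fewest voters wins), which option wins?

Last-place votes: Diego 21, Mei 38, Amara 0, Aisha 9, Marcus 20.
Amara is ranked last by the fewest voters, so Amara wins.

Amara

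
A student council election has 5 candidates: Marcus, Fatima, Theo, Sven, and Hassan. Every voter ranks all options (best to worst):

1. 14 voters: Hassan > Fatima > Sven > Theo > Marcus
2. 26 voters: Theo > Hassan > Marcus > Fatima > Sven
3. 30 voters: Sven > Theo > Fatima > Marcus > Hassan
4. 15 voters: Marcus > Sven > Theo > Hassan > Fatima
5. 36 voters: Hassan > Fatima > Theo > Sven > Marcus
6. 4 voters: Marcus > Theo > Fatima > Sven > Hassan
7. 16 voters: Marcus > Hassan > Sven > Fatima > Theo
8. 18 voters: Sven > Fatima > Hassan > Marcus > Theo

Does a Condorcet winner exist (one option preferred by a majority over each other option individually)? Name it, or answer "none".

Hassan vs Marcus: 94–65 for Hassan.
Hassan vs Fatima: 107–52 for Hassan.
Hassan vs Theo: 84–75 for Hassan.
Hassan vs Sven: 92–67 for Hassan.
Hassan beats every other option head-to-head.

Hassan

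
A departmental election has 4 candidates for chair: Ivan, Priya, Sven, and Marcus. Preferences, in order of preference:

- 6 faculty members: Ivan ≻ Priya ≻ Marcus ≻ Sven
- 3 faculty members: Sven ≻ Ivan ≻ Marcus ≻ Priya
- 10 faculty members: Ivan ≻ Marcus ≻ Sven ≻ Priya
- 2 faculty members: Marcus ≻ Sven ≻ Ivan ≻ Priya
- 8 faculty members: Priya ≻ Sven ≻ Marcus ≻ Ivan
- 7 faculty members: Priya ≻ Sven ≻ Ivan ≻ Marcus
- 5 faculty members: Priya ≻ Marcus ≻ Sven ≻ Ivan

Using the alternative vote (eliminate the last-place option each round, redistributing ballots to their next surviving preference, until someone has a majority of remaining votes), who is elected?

Round 1: Ivan 16, Priya 20, Sven 3, Marcus 2. Eliminate Marcus.
Round 2: Ivan 16, Priya 20, Sven 5. Eliminate Sven.
Round 3: Ivan 21, Priya 20. Ivan has a majority.

Ivan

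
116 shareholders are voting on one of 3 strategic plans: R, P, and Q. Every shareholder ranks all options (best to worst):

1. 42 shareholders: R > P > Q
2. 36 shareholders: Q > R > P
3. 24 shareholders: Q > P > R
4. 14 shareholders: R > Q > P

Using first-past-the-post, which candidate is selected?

First-place votes: R 56, P 0, Q 60.
Q has the most first-place votes.

Q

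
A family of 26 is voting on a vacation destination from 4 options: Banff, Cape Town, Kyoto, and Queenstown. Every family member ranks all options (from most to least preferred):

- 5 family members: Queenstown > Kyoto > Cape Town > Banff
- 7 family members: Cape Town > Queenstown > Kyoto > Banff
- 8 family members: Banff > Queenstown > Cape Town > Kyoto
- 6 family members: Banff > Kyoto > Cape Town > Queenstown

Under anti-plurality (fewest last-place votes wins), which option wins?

Cape Town

Last-place votes: Banff 12, Cape Town 0, Kyoto 8, Queenstown 6.
Cape Town is ranked last by the fewest voters, so Cape Town wins.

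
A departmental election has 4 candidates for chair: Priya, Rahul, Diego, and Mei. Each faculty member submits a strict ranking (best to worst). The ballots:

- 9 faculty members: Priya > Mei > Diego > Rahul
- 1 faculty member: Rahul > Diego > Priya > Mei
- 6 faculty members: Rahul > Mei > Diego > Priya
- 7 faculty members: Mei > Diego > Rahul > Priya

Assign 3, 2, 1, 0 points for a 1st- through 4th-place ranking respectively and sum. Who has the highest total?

Priya: 9·3 + 1·1 + 6·0 + 7·0 = 28
Rahul: 9·0 + 1·3 + 6·3 + 7·1 = 28
Diego: 9·1 + 1·2 + 6·1 + 7·2 = 31
Mei: 9·2 + 1·0 + 6·2 + 7·3 = 51
Mei has the highest Borda score (51).

Mei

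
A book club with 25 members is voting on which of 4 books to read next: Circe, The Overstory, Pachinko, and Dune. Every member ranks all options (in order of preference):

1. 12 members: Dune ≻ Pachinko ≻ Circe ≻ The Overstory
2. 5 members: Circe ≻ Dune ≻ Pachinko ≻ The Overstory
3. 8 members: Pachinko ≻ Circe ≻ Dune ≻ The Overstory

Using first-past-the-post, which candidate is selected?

Dune

First-place votes: Circe 5, The Overstory 0, Pachinko 8, Dune 12.
Dune has the most first-place votes.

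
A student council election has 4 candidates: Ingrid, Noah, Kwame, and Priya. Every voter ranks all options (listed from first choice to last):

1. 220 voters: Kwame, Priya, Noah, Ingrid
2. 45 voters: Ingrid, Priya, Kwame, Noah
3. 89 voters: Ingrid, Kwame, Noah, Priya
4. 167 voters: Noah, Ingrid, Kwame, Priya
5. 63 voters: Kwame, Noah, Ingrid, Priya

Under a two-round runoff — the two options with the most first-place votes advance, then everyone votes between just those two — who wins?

Round 1 first-place votes: Ingrid 134, Noah 167, Kwame 283, Priya 0.
Kwame and Noah advance.
Runoff: Kwame is preferred to Noah by 417 voters; Noah by 167.
Kwame wins the runoff.

Kwame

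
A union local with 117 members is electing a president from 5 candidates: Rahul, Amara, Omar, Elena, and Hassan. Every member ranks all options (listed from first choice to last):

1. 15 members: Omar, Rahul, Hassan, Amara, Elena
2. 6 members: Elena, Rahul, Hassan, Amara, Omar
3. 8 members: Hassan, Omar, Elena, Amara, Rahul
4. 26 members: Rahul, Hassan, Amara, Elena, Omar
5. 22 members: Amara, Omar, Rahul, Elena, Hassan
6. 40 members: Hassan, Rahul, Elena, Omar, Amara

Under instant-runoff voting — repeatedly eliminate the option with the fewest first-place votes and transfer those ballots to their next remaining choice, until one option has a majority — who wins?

Rahul

Round 1: Rahul 26, Amara 22, Omar 15, Elena 6, Hassan 48. Eliminate Elena.
Round 2: Rahul 32, Amara 22, Omar 15, Hassan 48. Eliminate Omar.
Round 3: Rahul 47, Amara 22, Hassan 48. Eliminate Amara.
Round 4: Rahul 69, Hassan 48. Rahul has a majority.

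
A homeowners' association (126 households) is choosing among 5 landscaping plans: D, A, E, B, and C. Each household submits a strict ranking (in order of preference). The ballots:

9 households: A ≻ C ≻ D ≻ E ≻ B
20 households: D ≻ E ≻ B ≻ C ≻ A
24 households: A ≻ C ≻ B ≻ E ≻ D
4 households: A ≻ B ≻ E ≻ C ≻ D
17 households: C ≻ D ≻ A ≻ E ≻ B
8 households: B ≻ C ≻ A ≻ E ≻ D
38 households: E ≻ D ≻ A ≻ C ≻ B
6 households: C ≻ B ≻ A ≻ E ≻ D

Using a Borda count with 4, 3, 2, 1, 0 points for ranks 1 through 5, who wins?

D: 9·2 + 20·4 + 24·0 + 4·0 + 17·3 + 8·0 + 38·3 + 6·0 = 263
A: 9·4 + 20·0 + 24·4 + 4·4 + 17·2 + 8·2 + 38·2 + 6·2 = 286
E: 9·1 + 20·3 + 24·1 + 4·2 + 17·1 + 8·1 + 38·4 + 6·1 = 284
B: 9·0 + 20·2 + 24·2 + 4·3 + 17·0 + 8·4 + 38·0 + 6·3 = 150
C: 9·3 + 20·1 + 24·3 + 4·1 + 17·4 + 8·3 + 38·1 + 6·4 = 277
A has the highest Borda score (286).

A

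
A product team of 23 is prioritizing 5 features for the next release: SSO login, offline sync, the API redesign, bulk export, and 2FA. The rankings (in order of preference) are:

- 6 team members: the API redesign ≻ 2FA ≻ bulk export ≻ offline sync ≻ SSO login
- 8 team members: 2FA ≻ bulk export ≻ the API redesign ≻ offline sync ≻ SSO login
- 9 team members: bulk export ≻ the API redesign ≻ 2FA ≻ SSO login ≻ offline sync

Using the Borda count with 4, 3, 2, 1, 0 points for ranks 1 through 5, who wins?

SSO login: 6·0 + 8·0 + 9·1 = 9
offline sync: 6·1 + 8·1 + 9·0 = 14
the API redesign: 6·4 + 8·2 + 9·3 = 67
bulk export: 6·2 + 8·3 + 9·4 = 72
2FA: 6·3 + 8·4 + 9·2 = 68
bulk export has the highest Borda score (72).

bulk export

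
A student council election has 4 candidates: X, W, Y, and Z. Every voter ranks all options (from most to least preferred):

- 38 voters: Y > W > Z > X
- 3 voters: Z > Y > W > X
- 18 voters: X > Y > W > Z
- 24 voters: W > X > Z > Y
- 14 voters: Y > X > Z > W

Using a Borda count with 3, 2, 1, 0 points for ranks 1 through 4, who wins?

X: 38·0 + 3·0 + 18·3 + 24·2 + 14·2 = 130
W: 38·2 + 3·1 + 18·1 + 24·3 + 14·0 = 169
Y: 38·3 + 3·2 + 18·2 + 24·0 + 14·3 = 198
Z: 38·1 + 3·3 + 18·0 + 24·1 + 14·1 = 85
Y has the highest Borda score (198).

Y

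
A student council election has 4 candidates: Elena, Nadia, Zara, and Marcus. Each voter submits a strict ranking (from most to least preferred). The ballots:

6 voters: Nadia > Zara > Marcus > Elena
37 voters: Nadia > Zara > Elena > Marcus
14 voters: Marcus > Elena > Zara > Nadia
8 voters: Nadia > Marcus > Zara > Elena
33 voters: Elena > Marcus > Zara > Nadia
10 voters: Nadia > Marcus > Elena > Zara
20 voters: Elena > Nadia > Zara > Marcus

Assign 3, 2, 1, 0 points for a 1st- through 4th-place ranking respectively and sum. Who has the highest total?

Elena

Elena: 6·0 + 37·1 + 14·2 + 8·0 + 33·3 + 10·1 + 20·3 = 234
Nadia: 6·3 + 37·3 + 14·0 + 8·3 + 33·0 + 10·3 + 20·2 = 223
Zara: 6·2 + 37·2 + 14·1 + 8·1 + 33·1 + 10·0 + 20·1 = 161
Marcus: 6·1 + 37·0 + 14·3 + 8·2 + 33·2 + 10·2 + 20·0 = 150
Elena has the highest Borda score (234).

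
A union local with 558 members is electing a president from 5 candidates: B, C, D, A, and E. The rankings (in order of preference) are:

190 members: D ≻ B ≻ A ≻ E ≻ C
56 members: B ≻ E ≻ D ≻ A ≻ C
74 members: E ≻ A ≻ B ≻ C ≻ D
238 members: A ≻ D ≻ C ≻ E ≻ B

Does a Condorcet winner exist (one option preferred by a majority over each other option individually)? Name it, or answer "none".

A vs B: 312–246 for A.
A vs C: 558–0 for A.
A vs D: 312–246 for A.
A vs E: 428–130 for A.
A beats every other option head-to-head.

A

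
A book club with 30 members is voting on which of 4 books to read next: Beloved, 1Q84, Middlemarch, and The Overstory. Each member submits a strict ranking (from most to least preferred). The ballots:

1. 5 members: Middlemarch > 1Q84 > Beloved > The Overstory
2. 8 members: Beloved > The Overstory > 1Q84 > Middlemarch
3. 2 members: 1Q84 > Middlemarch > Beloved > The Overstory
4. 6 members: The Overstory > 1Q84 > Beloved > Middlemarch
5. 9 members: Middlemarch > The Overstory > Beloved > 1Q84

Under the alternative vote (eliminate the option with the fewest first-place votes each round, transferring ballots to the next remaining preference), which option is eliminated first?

1Q84

Round 1: Beloved 8, 1Q84 2, Middlemarch 14, The Overstory 6. Eliminate 1Q84.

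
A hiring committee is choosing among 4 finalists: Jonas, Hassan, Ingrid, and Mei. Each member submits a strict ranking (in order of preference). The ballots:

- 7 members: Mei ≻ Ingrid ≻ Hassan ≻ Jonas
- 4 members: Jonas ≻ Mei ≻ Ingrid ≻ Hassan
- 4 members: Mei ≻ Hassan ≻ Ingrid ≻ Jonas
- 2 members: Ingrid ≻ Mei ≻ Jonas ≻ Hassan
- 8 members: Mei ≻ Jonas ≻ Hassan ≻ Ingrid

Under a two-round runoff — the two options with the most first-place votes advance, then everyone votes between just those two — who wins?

Mei

Round 1 first-place votes: Jonas 4, Hassan 0, Ingrid 2, Mei 19.
Mei and Jonas advance.
Runoff: Mei is preferred to Jonas by 21 voters; Jonas by 4.
Mei wins the runoff.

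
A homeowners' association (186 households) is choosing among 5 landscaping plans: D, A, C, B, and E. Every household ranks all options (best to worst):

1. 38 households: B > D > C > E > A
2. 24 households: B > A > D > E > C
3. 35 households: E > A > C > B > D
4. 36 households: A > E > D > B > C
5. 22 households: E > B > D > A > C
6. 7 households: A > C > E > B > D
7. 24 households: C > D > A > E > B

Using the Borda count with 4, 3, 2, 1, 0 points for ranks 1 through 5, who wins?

E

D: 38·3 + 24·2 + 35·0 + 36·2 + 22·2 + 7·0 + 24·3 = 350
A: 38·0 + 24·3 + 35·3 + 36·4 + 22·1 + 7·4 + 24·2 = 419
C: 38·2 + 24·0 + 35·2 + 36·0 + 22·0 + 7·3 + 24·4 = 263
B: 38·4 + 24·4 + 35·1 + 36·1 + 22·3 + 7·1 + 24·0 = 392
E: 38·1 + 24·1 + 35·4 + 36·3 + 22·4 + 7·2 + 24·1 = 436
E has the highest Borda score (436).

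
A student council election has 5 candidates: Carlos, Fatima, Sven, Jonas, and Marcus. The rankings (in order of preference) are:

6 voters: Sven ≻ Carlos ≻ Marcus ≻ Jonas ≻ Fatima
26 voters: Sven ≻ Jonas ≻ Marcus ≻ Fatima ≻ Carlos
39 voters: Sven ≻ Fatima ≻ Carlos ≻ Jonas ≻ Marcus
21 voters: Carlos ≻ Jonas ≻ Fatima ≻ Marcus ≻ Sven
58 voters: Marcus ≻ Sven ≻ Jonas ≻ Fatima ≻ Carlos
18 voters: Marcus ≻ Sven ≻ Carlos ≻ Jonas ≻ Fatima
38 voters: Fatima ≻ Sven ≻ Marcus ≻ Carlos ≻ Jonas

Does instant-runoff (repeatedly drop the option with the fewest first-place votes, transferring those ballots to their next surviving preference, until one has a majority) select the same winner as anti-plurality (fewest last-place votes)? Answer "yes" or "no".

yes

Instant-runoff — R1 Carlos 21, Fatima 38, Sven 71, Jonas 0, Marcus 76 (Jonas out); R2 Carlos 21, Fatima 38, Sven 71, Marcus 76 (Carlos out); R3 Fatima 59, Sven 71, Marcus 76 (Fatima out); R4 Sven 109, Marcus 97 (Sven winner). Winner: Sven.
Anti-plurality — last-place votes: Carlos 84, Fatima 24, Sven 21, Jonas 38, Marcus 39. Winner: Sven.
The two methods agree.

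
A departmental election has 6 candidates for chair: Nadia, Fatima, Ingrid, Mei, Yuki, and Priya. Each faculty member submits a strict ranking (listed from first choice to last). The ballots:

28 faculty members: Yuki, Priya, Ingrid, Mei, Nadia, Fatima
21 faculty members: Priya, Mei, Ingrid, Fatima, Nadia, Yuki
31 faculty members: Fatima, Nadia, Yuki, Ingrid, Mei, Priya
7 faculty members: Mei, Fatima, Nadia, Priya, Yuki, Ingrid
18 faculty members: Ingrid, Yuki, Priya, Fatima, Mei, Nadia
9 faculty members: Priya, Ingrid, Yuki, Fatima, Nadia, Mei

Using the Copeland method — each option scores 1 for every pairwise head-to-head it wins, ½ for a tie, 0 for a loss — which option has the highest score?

Priya

Nadia: beats Yuki; loses to Fatima, Ingrid, Mei, and Priya → score 1.
Fatima: beats Nadia, Mei, and Yuki; loses to Ingrid and Priya → score 3.
Ingrid: beats Nadia, Fatima, and Mei; loses to Yuki and Priya → score 3.
Mei: beats Nadia; loses to Fatima, Ingrid, Yuki, and Priya → score 1.
Yuki: beats Ingrid, Mei, and Priya; loses to Nadia and Fatima → score 3.
Priya: beats Nadia, Fatima, Ingrid, and Mei; loses to Yuki → score 4.
Priya has the best pairwise record.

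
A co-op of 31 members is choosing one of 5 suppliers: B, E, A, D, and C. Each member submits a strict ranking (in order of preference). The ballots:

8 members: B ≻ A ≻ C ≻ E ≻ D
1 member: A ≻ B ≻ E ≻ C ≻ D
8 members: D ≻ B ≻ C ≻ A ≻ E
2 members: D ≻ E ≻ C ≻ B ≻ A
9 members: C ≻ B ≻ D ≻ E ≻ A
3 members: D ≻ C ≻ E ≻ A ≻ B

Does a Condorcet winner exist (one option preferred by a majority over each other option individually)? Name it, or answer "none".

B vs E: 26–5 for B.
B vs A: 27–4 for B.
B vs D: 18–13 for B.
B vs C: 17–14 for B.
B beats every other option head-to-head.

B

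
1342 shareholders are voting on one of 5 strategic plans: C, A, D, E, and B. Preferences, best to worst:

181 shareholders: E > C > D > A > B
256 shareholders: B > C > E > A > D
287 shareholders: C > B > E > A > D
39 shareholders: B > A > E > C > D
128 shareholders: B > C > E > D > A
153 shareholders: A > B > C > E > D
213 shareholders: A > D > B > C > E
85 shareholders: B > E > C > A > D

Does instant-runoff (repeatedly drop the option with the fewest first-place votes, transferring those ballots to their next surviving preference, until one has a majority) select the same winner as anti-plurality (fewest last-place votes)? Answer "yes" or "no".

Instant-runoff — R1 C 287, A 366, D 0, E 181, B 508 (D out); R2 C 287, A 366, E 181, B 508 (E out); R3 C 468, A 366, B 508 (A out); R4 C 468, B 874 (B winner). Winner: B.
Anti-plurality — last-place votes: C 0, A 128, D 820, E 213, B 181. Winner: C.
The two methods disagree.

no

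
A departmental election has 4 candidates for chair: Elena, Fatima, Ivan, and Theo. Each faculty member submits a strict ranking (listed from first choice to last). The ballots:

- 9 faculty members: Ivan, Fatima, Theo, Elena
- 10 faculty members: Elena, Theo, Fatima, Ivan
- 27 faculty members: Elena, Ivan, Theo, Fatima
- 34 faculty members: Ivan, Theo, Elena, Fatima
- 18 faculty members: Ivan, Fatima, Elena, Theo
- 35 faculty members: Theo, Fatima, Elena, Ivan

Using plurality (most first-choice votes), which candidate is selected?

Ivan

First-place votes: Elena 37, Fatima 0, Ivan 61, Theo 35.
Ivan has the most first-place votes.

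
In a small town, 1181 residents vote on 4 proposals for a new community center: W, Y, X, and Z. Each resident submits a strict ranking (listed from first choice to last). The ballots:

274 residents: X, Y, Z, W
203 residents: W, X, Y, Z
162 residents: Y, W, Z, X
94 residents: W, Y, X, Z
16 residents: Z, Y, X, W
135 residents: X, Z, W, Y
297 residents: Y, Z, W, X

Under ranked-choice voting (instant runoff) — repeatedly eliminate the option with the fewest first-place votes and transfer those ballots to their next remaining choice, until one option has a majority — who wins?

Round 1: W 297, Y 459, X 409, Z 16. Eliminate Z.
Round 2: W 297, Y 475, X 409. Eliminate W.
Round 3: Y 569, X 612. X has a majority.

X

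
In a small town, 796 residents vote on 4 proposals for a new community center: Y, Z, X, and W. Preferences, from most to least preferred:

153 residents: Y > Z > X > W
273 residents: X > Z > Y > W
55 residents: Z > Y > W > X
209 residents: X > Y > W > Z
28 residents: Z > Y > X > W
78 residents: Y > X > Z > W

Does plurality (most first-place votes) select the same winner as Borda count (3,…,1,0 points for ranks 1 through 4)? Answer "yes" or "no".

Plurality — first-place votes: Y 231, Z 83, X 482, W 0. Winner: X.
Borda — scores: Y 1550, Z 1179, X 1783, W 264. Winner: X.
The two methods agree.

yes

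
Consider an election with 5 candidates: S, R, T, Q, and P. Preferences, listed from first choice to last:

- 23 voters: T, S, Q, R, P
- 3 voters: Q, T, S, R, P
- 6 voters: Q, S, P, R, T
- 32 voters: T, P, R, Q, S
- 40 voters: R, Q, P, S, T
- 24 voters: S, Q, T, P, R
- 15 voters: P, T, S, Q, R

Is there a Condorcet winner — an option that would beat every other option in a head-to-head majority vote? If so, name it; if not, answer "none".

Checking pairwise contests:
R beats S 72–71.
T beats R 97–46.
Q beats T 73–70.
R beats Q 72–71.
T beats P 82–61.
Every option loses at least one head-to-head, so there is no Condorcet winner.

none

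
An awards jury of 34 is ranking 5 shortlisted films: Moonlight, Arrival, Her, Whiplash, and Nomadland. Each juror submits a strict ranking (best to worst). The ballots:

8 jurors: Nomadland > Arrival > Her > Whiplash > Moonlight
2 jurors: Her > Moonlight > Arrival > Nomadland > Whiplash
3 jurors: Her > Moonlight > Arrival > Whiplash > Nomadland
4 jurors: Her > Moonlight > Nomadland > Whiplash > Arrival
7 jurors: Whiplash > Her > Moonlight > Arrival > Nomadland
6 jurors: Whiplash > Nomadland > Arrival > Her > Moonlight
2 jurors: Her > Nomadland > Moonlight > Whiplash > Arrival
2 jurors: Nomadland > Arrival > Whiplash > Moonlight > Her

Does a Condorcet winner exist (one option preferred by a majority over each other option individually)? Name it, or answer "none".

Her vs Moonlight: 32–2 for Her.
Her vs Arrival: 18–16 for Her.
Her vs Whiplash: 19–15 for Her.
Her vs Nomadland: 18–16 for Her.
Her beats every other option head-to-head.

Her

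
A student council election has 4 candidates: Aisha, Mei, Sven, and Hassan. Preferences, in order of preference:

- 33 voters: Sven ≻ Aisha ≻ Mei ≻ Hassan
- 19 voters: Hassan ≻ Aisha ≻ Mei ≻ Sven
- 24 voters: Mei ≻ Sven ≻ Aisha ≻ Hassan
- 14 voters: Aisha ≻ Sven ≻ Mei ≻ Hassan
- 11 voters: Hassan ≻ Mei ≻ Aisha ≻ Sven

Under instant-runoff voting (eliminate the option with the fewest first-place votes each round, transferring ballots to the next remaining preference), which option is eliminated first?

Round 1: Aisha 14, Mei 24, Sven 33, Hassan 30. Eliminate Aisha.

Aisha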